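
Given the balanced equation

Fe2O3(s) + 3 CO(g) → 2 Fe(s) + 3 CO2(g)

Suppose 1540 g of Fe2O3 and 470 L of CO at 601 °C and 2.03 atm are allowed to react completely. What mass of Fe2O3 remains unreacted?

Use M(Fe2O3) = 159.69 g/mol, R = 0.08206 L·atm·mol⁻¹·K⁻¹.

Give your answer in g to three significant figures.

n(Fe2O3) = 1540 / 159.69 = 9.644 mol
n(CO) = PV/RT = (2.03 × 470) / (0.08206 × 874.15) = 13.30 mol
For 9.644 mol Fe2O3, stoichiometry requires (3/1) × 9.644 = 28.93 mol CO; 13.30 mol is available, so CO is limiting.
n(Fe2O3) consumed = (1/3) × 13.30 = 4.433 mol; remaining = 9.644 − 4.433 = 5.211 mol
m(Fe2O3) = 5.211 × 159.69 = 832.1 g

832 g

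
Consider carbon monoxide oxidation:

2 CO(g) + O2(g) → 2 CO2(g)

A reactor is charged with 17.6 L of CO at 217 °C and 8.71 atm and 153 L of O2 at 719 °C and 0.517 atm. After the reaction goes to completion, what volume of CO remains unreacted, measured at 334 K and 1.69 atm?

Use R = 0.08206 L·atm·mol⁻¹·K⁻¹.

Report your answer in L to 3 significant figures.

30.3 L

n(CO) = PV/RT = (8.71 × 17.6) / (0.08206 × 490.15) = 3.811 mol
n(O2) = PV/RT = (0.517 × 153) / (0.08206 × 992.15) = 0.9716 mol
For 3.811 mol CO, stoichiometry requires (1/2) × 3.811 = 1.905 mol O2; 0.9716 mol is available, so O2 is limiting.
n(CO) consumed = (2/1) × 0.9716 = 1.943 mol; remaining = 3.811 − 1.943 = 1.868 mol
V(CO) = nRT/P = 1.868 × 0.08206 × 334 / 1.69 = 30.29 L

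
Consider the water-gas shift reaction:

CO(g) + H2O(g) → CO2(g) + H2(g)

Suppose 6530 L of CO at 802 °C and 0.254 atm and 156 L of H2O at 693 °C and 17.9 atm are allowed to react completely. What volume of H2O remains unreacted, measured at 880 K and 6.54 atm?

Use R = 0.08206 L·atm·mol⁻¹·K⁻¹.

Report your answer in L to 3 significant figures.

n(CO) = PV/RT = (0.254 × 6530) / (0.08206 × 1075.15) = 18.80 mol
n(H2O) = PV/RT = (17.9 × 156) / (0.08206 × 966.15) = 35.22 mol
For 18.80 mol CO, stoichiometry requires (1/1) × 18.80 = 18.80 mol H2O; 35.22 mol is available, so CO is limiting.
n(H2O) consumed = (1/1) × 18.80 = 18.80 mol; remaining = 35.22 − 18.80 = 16.42 mol
V(H2O) = nRT/P = 16.42 × 0.08206 × 880 / 6.54 = 181.3 L

181 L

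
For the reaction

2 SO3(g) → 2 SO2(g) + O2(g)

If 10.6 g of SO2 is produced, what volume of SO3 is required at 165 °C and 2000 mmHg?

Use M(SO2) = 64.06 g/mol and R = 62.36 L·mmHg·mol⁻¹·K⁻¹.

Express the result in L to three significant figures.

n(SO2) = 10.60 / 64.06 = 0.1655 mol
n(SO3) = (2/2) × 0.1655 = 0.1655 mol
V = nRT/P = 0.1655 × 62.36 × 438.15 / 2000 = 2.261 L

2.26 L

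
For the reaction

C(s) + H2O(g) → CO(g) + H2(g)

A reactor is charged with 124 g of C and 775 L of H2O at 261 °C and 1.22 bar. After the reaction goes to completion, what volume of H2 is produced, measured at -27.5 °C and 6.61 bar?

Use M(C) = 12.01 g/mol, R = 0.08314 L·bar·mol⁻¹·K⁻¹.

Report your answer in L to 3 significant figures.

n(C) = 124 / 12.01 = 10.32 mol
n(H2O) = PV/RT = (1.22 × 775) / (0.08314 × 534.15) = 21.29 mol
For 10.32 mol C, stoichiometry requires (1/1) × 10.32 = 10.32 mol H2O; 21.29 mol is available, so C is limiting.
n(H2) = (1/1) × 10.32 = 10.32 mol
V(H2) = nRT/P = 10.32 × 0.08314 × 245.65 / 6.61 = 31.89 L

31.9 L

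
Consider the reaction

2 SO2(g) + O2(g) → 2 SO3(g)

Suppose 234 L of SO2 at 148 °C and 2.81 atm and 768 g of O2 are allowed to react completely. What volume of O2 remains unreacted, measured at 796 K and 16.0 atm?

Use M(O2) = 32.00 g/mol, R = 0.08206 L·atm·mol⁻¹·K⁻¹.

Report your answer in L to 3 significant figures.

59.1 L

n(SO2) = PV/RT = (2.81 × 234) / (0.08206 × 421.15) = 19.03 mol
n(O2) = 768 / 32.00 = 24.00 mol
For 19.03 mol SO2, stoichiometry requires (1/2) × 19.03 = 9.515 mol O2; 24.00 mol is available, so SO2 is limiting.
n(O2) consumed = (1/2) × 19.03 = 9.515 mol; remaining = 24.00 − 9.515 = 14.48 mol
V(O2) = nRT/P = 14.48 × 0.08206 × 796 / 16.0 = 59.11 L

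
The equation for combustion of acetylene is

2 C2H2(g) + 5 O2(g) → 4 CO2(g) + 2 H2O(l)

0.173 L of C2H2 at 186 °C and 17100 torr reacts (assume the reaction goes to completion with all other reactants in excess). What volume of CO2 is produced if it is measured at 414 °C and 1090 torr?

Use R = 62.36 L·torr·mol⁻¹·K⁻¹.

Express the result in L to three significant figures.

n(C2H2) = PV/RT = (17100 × 0.173) / (62.36 × 459.15) = 0.1033 mol
n(CO2) = (4/2) × 0.1033 = 0.2066 mol
V = nRT/P = 0.2066 × 62.36 × 687.15 / 1090 = 8.122 L

8.12 L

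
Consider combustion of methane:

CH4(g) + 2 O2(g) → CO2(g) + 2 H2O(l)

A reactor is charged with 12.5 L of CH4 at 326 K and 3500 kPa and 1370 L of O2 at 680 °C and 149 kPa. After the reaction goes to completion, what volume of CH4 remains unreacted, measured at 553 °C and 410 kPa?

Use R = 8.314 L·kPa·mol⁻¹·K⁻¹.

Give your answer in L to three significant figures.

54.6 L

n(CH4) = PV/RT = (3500 × 12.5) / (8.314 × 326) = 16.14 mol
n(O2) = PV/RT = (149 × 1370) / (8.314 × 953.15) = 25.76 mol
For 16.14 mol CH4, stoichiometry requires (2/1) × 16.14 = 32.28 mol O2; 25.76 mol is available, so O2 is limiting.
n(CH4) consumed = (1/2) × 25.76 = 12.88 mol; remaining = 16.14 − 12.88 = 3.260 mol
V(CH4) = nRT/P = 3.260 × 8.314 × 826.15 / 410 = 54.61 L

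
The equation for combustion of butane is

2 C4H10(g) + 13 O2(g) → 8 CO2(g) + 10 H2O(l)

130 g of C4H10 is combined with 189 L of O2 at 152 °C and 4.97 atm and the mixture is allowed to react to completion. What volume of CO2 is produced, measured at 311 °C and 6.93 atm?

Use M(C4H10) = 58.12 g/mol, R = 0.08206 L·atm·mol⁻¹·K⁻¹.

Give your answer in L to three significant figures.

n(C4H10) = 130 / 58.12 = 2.237 mol
n(O2) = PV/RT = (4.97 × 189) / (0.08206 × 425.15) = 26.92 mol
For 2.237 mol C4H10, stoichiometry requires (13/2) × 2.237 = 14.54 mol O2; 26.92 mol is available, so C4H10 is limiting.
n(CO2) = (8/2) × 2.237 = 8.948 mol
V(CO2) = nRT/P = 8.948 × 0.08206 × 584.15 / 6.93 = 61.89 L

61.9 L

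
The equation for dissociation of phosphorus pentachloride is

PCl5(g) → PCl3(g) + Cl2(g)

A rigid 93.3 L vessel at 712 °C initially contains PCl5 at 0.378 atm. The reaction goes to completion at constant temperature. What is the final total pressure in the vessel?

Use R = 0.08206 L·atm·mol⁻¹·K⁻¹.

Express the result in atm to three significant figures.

0.756 atm

Since T and V are fixed, P_final/P_initial = n_final/n_initial = 2/1.
P_final = (2/1) × 0.378 = 0.7560 atm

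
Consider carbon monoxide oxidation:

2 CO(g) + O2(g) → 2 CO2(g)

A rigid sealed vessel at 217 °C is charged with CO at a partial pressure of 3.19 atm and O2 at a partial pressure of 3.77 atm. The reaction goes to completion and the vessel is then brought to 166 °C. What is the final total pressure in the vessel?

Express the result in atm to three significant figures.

Because the vessel is rigid and T is held at 217 °C, work the stoichiometry in partial pressures (P_i = n_iRT/V).
P(O2) required for 3.19 atm of CO = (1/2) × 3.19 = 1.595 atm; available 3.77 atm, so CO is limiting.
P(O2) remaining = 3.77 − (1/2) × 3.19 = 2.175 atm
P(gaseous products) = (2)/2 × 3.19 = 3.190 atm
P_total at 217 °C = 2.175 + 3.190 = 5.365 atm
Scaling to 166 °C: P = 5.365 × 439.15/490.15 = 4.807 atm

4.81 atm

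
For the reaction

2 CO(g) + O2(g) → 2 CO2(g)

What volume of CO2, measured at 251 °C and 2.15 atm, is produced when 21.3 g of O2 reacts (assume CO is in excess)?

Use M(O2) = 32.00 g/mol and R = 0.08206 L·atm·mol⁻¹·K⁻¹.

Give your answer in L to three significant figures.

26.6 L

n(O2) = 21.30 / 32.00 = 0.6656 mol
n(CO2) = (2/1) × 0.6656 = 1.331 mol
V = nRT/P = 1.331 × 0.08206 × 524.15 / 2.15 = 26.63 L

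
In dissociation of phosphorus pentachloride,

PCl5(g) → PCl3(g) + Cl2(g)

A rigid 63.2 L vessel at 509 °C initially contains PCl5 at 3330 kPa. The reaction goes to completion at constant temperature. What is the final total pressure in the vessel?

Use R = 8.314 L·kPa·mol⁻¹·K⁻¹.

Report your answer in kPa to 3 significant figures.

Rigid vessel, constant T ⇒ P scales with total gas moles (1 → 2).
P_final = (2/1) × 3330 = 6660 kPa

6660 kPa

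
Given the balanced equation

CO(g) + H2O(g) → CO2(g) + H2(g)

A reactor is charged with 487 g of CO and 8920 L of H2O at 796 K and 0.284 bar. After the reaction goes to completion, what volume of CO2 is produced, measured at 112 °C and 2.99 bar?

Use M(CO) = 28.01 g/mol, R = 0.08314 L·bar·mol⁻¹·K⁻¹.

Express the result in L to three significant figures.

n(CO) = 487 / 28.01 = 17.39 mol
n(H2O) = PV/RT = (0.284 × 8920) / (0.08314 × 796) = 38.28 mol
For 17.39 mol CO, stoichiometry requires (1/1) × 17.39 = 17.39 mol H2O; 38.28 mol is available, so CO is limiting.
n(CO2) = (1/1) × 17.39 = 17.39 mol
V(CO2) = nRT/P = 17.39 × 0.08314 × 385.15 / 2.99 = 186.2 L

186 L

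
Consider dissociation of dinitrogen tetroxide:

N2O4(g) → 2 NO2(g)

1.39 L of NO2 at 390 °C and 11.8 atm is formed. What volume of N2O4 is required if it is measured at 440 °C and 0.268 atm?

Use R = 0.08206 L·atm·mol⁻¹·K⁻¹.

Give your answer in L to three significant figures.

n(NO2) = PV/RT = (11.8 × 1.39) / (0.08206 × 663.15) = 0.3014 mol
n(N2O4) = (1/2) × 0.3014 = 0.1507 mol
V = nRT/P = 0.1507 × 0.08206 × 713.15 / 0.268 = 32.91 L

32.9 L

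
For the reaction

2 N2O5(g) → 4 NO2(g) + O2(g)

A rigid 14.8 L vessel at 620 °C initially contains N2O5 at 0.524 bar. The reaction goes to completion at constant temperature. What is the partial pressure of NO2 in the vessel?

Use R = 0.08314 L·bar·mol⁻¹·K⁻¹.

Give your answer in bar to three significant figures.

1.05 bar

n(N2O5)₀ = PV/RT = (0.524 × 14.8) / (0.08314 × 893.15) = 0.1044 mol
n(NO2) = (4/2) × 0.1044 = 0.2088 mol
P(NO2) = nRT/V = 0.2088 × 0.08314 × 893.15 / 14.8 = 1.048 bar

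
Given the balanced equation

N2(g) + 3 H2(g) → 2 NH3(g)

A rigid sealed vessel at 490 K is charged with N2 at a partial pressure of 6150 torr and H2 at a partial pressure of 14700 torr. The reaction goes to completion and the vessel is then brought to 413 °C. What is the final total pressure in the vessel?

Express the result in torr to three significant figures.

At constant V, partial pressures at 490 K are proportional to moles, so apply stoichiometry directly to pressures.
P(H2) required for 6150 torr of N2 = (3/1) × 6150 = 18450 torr; available 14700 torr, so H2 is limiting.
P(N2) remaining = 6150 − (1/3) × 14700 = 1250 torr
P(gaseous products) = (2)/3 × 14700 = 9800 torr
P_total at 490 K = 1250 + 9800 = 11050 torr
Scaling to 413 °C: P = 11050 × 686.15/490 = 15470 torr

15500 torr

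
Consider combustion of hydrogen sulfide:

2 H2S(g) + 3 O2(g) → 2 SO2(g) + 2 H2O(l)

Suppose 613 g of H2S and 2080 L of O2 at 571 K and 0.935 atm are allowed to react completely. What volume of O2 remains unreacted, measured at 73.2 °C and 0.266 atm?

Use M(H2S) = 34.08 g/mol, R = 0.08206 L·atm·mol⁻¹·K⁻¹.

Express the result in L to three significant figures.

1550 L

n(H2S) = 613 / 34.08 = 17.99 mol
n(O2) = PV/RT = (0.935 × 2080) / (0.08206 × 571) = 41.51 mol
For 17.99 mol H2S, stoichiometry requires (3/2) × 17.99 = 26.98 mol O2; 41.51 mol is available, so H2S is limiting.
n(O2) consumed = (3/2) × 17.99 = 26.98 mol; remaining = 41.51 − 26.98 = 14.53 mol
V(O2) = nRT/P = 14.53 × 0.08206 × 346.35 / 0.266 = 1552 L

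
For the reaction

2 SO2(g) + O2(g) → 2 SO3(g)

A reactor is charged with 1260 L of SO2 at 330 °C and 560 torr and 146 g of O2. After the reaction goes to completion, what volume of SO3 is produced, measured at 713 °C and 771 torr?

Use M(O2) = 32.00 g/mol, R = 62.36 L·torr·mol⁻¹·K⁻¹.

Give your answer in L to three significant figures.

728 L

n(SO2) = PV/RT = (560 × 1260) / (62.36 × 603.15) = 18.76 mol
n(O2) = 146 / 32.00 = 4.562 mol
For 18.76 mol SO2, stoichiometry requires (1/2) × 18.76 = 9.380 mol O2; 4.562 mol is available, so O2 is limiting.
n(SO3) = (2/1) × 4.562 = 9.124 mol
V(SO3) = nRT/P = 9.124 × 62.36 × 986.15 / 771 = 727.7 L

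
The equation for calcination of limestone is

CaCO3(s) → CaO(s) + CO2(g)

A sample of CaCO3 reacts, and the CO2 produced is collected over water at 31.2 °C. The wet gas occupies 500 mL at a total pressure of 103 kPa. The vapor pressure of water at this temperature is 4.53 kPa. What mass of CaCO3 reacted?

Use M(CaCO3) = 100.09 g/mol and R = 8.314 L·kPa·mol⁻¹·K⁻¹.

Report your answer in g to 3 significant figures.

P(CO2) = 103 − 4.53 = 98.47 kPa
n(CO2) = PV/RT = (98.47 × 0.5000) / (8.314 × 304.35) = 0.01946 mol
n(CaCO3) = (1/1) × 0.01946 = 0.01946 mol
m(CaCO3) = 0.01946 × 100.09 = 1.948 g

1.95 g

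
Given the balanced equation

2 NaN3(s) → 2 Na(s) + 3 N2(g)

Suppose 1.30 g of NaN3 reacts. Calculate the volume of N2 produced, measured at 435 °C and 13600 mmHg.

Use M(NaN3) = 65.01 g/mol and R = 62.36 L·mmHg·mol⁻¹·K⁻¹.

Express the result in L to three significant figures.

0.0974 L

n(NaN3) = 1.300 / 65.01 = 0.02000 mol
n(N2) = (3/2) × 0.02000 = 0.03000 mol
V = nRT/P = 0.03000 × 62.36 × 708.15 / 13600 = 0.09741 L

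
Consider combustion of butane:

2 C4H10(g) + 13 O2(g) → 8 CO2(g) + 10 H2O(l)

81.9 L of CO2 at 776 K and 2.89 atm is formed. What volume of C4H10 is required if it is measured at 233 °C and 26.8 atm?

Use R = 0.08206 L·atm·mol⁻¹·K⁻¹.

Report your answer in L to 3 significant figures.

1.44 L

n(CO2) = PV/RT = (2.89 × 81.9) / (0.08206 × 776) = 3.717 mol
n(C4H10) = (2/8) × 3.717 = 0.9293 mol
V = nRT/P = 0.9293 × 0.08206 × 506.15 / 26.8 = 1.440 L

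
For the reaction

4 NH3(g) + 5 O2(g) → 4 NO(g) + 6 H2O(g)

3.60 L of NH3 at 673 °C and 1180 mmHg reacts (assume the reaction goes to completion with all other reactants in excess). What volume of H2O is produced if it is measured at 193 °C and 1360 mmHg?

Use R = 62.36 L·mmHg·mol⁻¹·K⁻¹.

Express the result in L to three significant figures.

n(NH3) = PV/RT = (1180 × 3.60) / (62.36 × 946.15) = 0.07200 mol
n(H2O) = (6/4) × 0.07200 = 0.1080 mol
V = nRT/P = 0.1080 × 62.36 × 466.15 / 1360 = 2.308 L

2.31 L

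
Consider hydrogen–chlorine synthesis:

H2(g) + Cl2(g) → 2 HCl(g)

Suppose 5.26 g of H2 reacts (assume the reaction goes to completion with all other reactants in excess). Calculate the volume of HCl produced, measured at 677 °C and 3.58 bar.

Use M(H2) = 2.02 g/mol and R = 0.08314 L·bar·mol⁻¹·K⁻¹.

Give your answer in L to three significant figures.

n(H2) = 5.260 / 2.02 = 2.604 mol
n(HCl) = (2/1) × 2.604 = 5.208 mol
V = nRT/P = 5.208 × 0.08314 × 950.15 / 3.58 = 114.9 L

115 L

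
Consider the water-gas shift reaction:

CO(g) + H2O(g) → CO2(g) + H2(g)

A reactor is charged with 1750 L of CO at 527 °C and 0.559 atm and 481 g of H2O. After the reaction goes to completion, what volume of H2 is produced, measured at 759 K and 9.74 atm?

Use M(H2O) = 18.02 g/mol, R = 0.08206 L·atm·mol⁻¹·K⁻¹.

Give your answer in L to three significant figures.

n(CO) = PV/RT = (0.559 × 1750) / (0.08206 × 800.15) = 14.90 mol
n(H2O) = 481 / 18.02 = 26.69 mol
For 14.90 mol CO, stoichiometry requires (1/1) × 14.90 = 14.90 mol H2O; 26.69 mol is available, so CO is limiting.
n(H2) = (1/1) × 14.90 = 14.90 mol
V(H2) = nRT/P = 14.90 × 0.08206 × 759 / 9.74 = 95.28 L

95.3 L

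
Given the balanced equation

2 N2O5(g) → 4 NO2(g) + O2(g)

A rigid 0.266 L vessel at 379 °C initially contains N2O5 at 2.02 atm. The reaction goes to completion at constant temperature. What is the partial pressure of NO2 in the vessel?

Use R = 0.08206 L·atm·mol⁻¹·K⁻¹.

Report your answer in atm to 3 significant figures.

4.04 atm

n(N2O5)₀ = PV/RT = (2.02 × 0.266) / (0.08206 × 652.15) = 0.01004 mol
n(NO2) = (4/2) × 0.01004 = 0.02008 mol
P(NO2) = nRT/V = 0.02008 × 0.08206 × 652.15 / 0.266 = 4.040 atm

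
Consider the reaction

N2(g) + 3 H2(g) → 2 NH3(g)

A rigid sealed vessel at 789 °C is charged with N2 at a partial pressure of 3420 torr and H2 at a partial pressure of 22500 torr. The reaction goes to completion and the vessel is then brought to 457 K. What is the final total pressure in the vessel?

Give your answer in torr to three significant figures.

8210 torr

Because the vessel is rigid and T is held at 789 °C, work the stoichiometry in partial pressures (P_i = n_iRT/V).
P(H2) required for 3420 torr of N2 = (3/1) × 3420 = 10260 torr; available 22500 torr, so N2 is limiting.
P(H2) remaining = 22500 − (3/1) × 3420 = 12240 torr
P(gaseous products) = (2)/1 × 3420 = 6840 torr
P_total at 789 °C = 12240 + 6840 = 19080 torr
Scaling to 457 K: P = 19080 × 457/1062.15 = 8209 torr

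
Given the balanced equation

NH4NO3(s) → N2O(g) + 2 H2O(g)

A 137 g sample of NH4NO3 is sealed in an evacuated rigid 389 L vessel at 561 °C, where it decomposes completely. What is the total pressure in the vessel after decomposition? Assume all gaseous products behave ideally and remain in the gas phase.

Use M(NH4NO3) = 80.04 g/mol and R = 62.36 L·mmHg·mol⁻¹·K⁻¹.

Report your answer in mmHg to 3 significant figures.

n(NH4NO3) = 137 / 80.04 = 1.712 mol
n(gas produced) = (3/1) × 1.712 = 5.136 mol
P = nRT/V = 5.136 × 62.36 × 834.15 / 389 = 686.8 mmHg

687 mmHg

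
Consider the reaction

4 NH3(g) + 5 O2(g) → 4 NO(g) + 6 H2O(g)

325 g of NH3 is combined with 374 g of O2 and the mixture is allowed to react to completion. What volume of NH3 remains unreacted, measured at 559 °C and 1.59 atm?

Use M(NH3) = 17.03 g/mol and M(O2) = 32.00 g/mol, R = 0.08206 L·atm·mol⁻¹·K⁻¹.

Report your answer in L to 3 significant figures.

418 L

n(NH3) = 325 / 17.03 = 19.08 mol
n(O2) = 374 / 32.00 = 11.69 mol
For 19.08 mol NH3, stoichiometry requires (5/4) × 19.08 = 23.85 mol O2; 11.69 mol is available, so O2 is limiting.
n(NH3) consumed = (4/5) × 11.69 = 9.352 mol; remaining = 19.08 − 9.352 = 9.728 mol
V(NH3) = nRT/P = 9.728 × 0.08206 × 832.15 / 1.59 = 417.8 L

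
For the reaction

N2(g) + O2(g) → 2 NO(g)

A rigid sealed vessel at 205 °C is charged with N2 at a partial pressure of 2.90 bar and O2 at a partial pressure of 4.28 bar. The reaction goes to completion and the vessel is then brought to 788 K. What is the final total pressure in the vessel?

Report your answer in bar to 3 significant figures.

11.8 bar

With V and T fixed, P_i ∝ n_i, so the mole ratios apply directly to partial pressures at 205 °C.
P(O2) required for 2.90 bar of N2 = (1/1) × 2.90 = 2.900 bar; available 4.28 bar, so N2 is limiting.
P(O2) remaining = 4.28 − (1/1) × 2.90 = 1.380 bar
P(gaseous products) = (2)/1 × 2.90 = 5.800 bar
P_total at 205 °C = 1.380 + 5.800 = 7.180 bar
Scaling to 788 K: P = 7.180 × 788/478.15 = 11.83 bar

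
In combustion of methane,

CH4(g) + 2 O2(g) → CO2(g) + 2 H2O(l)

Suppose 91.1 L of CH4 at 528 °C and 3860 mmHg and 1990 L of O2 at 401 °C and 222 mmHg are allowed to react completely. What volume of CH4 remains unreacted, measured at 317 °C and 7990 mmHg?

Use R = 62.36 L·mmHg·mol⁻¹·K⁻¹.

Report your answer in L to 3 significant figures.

n(CH4) = PV/RT = (3860 × 91.1) / (62.36 × 801.15) = 7.039 mol
n(O2) = PV/RT = (222 × 1990) / (62.36 × 674.15) = 10.51 mol
For 7.039 mol CH4, stoichiometry requires (2/1) × 7.039 = 14.08 mol O2; 10.51 mol is available, so O2 is limiting.
n(CH4) consumed = (1/2) × 10.51 = 5.255 mol; remaining = 7.039 − 5.255 = 1.784 mol
V(CH4) = nRT/P = 1.784 × 62.36 × 590.15 / 7990 = 8.217 L

8.22 L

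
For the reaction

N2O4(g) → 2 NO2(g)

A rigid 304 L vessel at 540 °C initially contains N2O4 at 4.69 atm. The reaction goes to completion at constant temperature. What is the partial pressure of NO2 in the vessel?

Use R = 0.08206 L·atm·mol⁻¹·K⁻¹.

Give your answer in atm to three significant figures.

n(N2O4)₀ = PV/RT = (4.69 × 304) / (0.08206 × 813.15) = 21.37 mol
n(NO2) = (2/1) × 21.37 = 42.74 mol
P(NO2) = nRT/V = 42.74 × 0.08206 × 813.15 / 304 = 9.381 atm

9.38 atm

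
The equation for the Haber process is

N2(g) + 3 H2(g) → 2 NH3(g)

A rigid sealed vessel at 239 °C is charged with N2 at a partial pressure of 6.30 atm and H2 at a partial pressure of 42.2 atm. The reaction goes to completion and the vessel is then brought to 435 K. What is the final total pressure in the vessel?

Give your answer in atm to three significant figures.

30.5 atm

With V and T fixed, P_i ∝ n_i, so the mole ratios apply directly to partial pressures at 239 °C.
P(H2) required for 6.30 atm of N2 = (3/1) × 6.30 = 18.90 atm; available 42.2 atm, so N2 is limiting.
P(H2) remaining = 42.2 − (3/1) × 6.30 = 23.30 atm
P(gaseous products) = (2)/1 × 6.30 = 12.60 atm
P_total at 239 °C = 23.30 + 12.60 = 35.90 atm
Scaling to 435 K: P = 35.90 × 435/512.15 = 30.49 atm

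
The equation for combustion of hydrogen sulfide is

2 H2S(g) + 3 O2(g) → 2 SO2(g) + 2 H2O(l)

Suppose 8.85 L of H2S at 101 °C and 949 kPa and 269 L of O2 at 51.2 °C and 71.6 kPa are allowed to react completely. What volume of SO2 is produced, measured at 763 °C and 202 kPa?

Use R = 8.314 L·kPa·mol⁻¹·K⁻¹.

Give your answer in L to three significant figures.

n(H2S) = PV/RT = (949 × 8.85) / (8.314 × 374.15) = 2.700 mol
n(O2) = PV/RT = (71.6 × 269) / (8.314 × 324.35) = 7.142 mol
For 2.700 mol H2S, stoichiometry requires (3/2) × 2.700 = 4.050 mol O2; 7.142 mol is available, so H2S is limiting.
n(SO2) = (2/2) × 2.700 = 2.700 mol
V(SO2) = nRT/P = 2.700 × 8.314 × 1036.15 / 202 = 115.1 L

115 L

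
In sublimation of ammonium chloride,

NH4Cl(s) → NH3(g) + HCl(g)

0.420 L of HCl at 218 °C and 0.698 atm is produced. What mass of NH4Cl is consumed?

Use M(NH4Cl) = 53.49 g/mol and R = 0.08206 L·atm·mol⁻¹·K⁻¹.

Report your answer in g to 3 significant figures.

n(HCl) = PV/RT = (0.698 × 0.420) / (0.08206 × 491.15) = 0.007274 mol
n(NH4Cl) = (1/1) × 0.007274 = 0.007274 mol
m(NH4Cl) = 0.007274 × 53.49 = 0.3891 g

0.389 g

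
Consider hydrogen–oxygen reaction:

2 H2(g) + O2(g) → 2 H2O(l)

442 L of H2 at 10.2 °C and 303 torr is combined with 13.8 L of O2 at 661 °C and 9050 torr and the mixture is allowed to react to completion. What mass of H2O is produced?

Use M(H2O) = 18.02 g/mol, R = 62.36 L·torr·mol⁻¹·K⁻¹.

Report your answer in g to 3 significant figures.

n(H2) = PV/RT = (303 × 442) / (62.36 × 283.35) = 7.579 mol
n(O2) = PV/RT = (9050 × 13.8) / (62.36 × 934.15) = 2.144 mol
For 7.579 mol H2, stoichiometry requires (1/2) × 7.579 = 3.789 mol O2; 2.144 mol is available, so O2 is limiting.
n(H2O) = (2/1) × 2.144 = 4.288 mol
m(H2O) = 4.288 × 18.02 = 77.27 g

77.3 g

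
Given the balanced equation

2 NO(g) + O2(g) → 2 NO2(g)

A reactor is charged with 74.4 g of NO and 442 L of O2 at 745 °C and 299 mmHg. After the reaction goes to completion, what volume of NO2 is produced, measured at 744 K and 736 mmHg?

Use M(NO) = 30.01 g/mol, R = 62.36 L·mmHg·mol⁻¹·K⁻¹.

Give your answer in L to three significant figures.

n(NO) = 74.4 / 30.01 = 2.479 mol
n(O2) = PV/RT = (299 × 442) / (62.36 × 1018.15) = 2.081 mol
For 2.479 mol NO, stoichiometry requires (1/2) × 2.479 = 1.240 mol O2; 2.081 mol is available, so NO is limiting.
n(NO2) = (2/2) × 2.479 = 2.479 mol
V(NO2) = nRT/P = 2.479 × 62.36 × 744 / 736 = 156.3 L

156 L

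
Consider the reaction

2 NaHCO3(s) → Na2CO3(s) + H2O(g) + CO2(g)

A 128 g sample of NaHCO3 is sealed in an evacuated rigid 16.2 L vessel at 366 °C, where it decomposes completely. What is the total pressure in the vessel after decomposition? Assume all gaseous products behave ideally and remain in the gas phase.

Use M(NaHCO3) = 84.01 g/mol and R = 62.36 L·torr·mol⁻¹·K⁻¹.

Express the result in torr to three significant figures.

n(NaHCO3) = 128 / 84.01 = 1.524 mol
n(gas produced) = (2/2) × 1.524 = 1.524 mol
P = nRT/V = 1.524 × 62.36 × 639.15 / 16.2 = 3750 torr

3750 torr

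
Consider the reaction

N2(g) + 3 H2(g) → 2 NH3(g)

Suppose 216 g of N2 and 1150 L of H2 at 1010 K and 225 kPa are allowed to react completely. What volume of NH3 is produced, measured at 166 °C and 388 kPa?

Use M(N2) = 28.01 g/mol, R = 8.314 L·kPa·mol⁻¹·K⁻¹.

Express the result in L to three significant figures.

145 L

n(N2) = 216 / 28.01 = 7.712 mol
n(H2) = PV/RT = (225 × 1150) / (8.314 × 1010) = 30.81 mol
For 7.712 mol N2, stoichiometry requires (3/1) × 7.712 = 23.14 mol H2; 30.81 mol is available, so N2 is limiting.
n(NH3) = (2/1) × 7.712 = 15.42 mol
V(NH3) = nRT/P = 15.42 × 8.314 × 439.15 / 388 = 145.1 L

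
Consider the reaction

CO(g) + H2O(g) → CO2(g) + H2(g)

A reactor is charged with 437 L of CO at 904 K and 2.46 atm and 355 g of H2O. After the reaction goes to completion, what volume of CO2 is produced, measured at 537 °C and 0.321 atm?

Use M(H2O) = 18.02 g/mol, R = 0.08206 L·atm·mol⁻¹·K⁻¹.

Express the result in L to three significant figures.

n(CO) = PV/RT = (2.46 × 437) / (0.08206 × 904) = 14.49 mol
n(H2O) = 355 / 18.02 = 19.70 mol
For 14.49 mol CO, stoichiometry requires (1/1) × 14.49 = 14.49 mol H2O; 19.70 mol is available, so CO is limiting.
n(CO2) = (1/1) × 14.49 = 14.49 mol
V(CO2) = nRT/P = 14.49 × 0.08206 × 810.15 / 0.321 = 3001 L

3000 L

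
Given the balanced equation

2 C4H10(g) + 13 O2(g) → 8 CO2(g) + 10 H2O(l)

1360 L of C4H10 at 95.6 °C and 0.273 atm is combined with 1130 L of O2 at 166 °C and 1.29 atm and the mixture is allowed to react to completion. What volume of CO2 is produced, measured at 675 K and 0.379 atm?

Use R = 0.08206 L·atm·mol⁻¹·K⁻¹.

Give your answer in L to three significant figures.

3640 L

n(C4H10) = PV/RT = (0.273 × 1360) / (0.08206 × 368.75) = 12.27 mol
n(O2) = PV/RT = (1.29 × 1130) / (0.08206 × 439.15) = 40.45 mol
For 12.27 mol C4H10, stoichiometry requires (13/2) × 12.27 = 79.75 mol O2; 40.45 mol is available, so O2 is limiting.
n(CO2) = (8/13) × 40.45 = 24.89 mol
V(CO2) = nRT/P = 24.89 × 0.08206 × 675 / 0.379 = 3638 L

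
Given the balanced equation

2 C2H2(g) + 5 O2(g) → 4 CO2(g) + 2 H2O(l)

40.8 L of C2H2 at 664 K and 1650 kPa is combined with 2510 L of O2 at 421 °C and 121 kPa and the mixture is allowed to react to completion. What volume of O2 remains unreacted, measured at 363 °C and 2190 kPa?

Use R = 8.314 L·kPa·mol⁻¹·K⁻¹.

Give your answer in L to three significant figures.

n(C2H2) = PV/RT = (1650 × 40.8) / (8.314 × 664) = 12.19 mol
n(O2) = PV/RT = (121 × 2510) / (8.314 × 694.15) = 52.63 mol
For 12.19 mol C2H2, stoichiometry requires (5/2) × 12.19 = 30.47 mol O2; 52.63 mol is available, so C2H2 is limiting.
n(O2) consumed = (5/2) × 12.19 = 30.47 mol; remaining = 52.63 − 30.47 = 22.16 mol
V(O2) = nRT/P = 22.16 × 8.314 × 636.15 / 2190 = 53.52 L

53.5 L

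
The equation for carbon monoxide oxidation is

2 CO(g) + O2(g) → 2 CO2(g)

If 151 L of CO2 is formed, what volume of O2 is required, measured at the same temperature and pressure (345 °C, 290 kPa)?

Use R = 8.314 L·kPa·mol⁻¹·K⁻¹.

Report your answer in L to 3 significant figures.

75.5 L

At constant T and P, gas volumes are in the mole ratio: V(O2) = (1/2) × 151 = 75.50 L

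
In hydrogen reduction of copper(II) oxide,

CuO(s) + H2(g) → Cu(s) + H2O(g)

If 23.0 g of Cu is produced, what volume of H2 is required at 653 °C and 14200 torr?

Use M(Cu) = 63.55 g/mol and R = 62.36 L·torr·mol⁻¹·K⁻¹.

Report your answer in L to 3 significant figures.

1.47 L

n(Cu) = 23.00 / 63.55 = 0.3619 mol
n(H2) = (1/1) × 0.3619 = 0.3619 mol
V = nRT/P = 0.3619 × 62.36 × 926.15 / 14200 = 1.472 L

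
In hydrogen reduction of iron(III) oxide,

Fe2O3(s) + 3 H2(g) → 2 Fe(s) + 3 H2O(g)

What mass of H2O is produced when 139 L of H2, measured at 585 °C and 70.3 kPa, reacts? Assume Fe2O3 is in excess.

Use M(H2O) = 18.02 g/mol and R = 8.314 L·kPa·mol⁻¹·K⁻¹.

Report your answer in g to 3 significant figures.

n(H2) = PV/RT = (70.3 × 139) / (8.314 × 858.15) = 1.370 mol
n(H2O) = (3/3) × 1.370 = 1.370 mol
m(H2O) = 1.370 × 18.02 = 24.69 g

24.7 g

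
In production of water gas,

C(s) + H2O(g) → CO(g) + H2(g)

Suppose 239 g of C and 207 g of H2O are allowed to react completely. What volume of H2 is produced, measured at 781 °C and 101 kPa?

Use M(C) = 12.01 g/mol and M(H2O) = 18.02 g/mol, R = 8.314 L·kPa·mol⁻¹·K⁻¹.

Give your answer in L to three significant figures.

997 L

n(C) = 239 / 12.01 = 19.90 mol
n(H2O) = 207 / 18.02 = 11.49 mol
For 19.90 mol C, stoichiometry requires (1/1) × 19.90 = 19.90 mol H2O; 11.49 mol is available, so H2O is limiting.
n(H2) = (1/1) × 11.49 = 11.49 mol
V(H2) = nRT/P = 11.49 × 8.314 × 1054.15 / 101 = 997.0 L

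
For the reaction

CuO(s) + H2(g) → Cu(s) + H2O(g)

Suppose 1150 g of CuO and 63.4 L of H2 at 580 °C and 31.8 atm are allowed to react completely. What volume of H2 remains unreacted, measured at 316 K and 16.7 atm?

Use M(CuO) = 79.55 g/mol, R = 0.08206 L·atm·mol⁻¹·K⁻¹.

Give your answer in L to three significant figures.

22.3 L

n(CuO) = 1150 / 79.55 = 14.46 mol
n(H2) = PV/RT = (31.8 × 63.4) / (0.08206 × 853.15) = 28.80 mol
For 14.46 mol CuO, stoichiometry requires (1/1) × 14.46 = 14.46 mol H2; 28.80 mol is available, so CuO is limiting.
n(H2) consumed = (1/1) × 14.46 = 14.46 mol; remaining = 28.80 − 14.46 = 14.34 mol
V(H2) = nRT/P = 14.34 × 0.08206 × 316 / 16.7 = 22.27 L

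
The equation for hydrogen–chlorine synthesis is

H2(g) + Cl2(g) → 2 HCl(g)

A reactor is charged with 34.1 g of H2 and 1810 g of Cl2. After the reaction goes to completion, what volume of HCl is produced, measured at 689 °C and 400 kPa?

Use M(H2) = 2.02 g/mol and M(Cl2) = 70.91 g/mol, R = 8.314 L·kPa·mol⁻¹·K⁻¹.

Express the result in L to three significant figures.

675 L

n(H2) = 34.1 / 2.02 = 16.88 mol
n(Cl2) = 1810 / 70.91 = 25.53 mol
For 16.88 mol H2, stoichiometry requires (1/1) × 16.88 = 16.88 mol Cl2; 25.53 mol is available, so H2 is limiting.
n(HCl) = (2/1) × 16.88 = 33.76 mol
V(HCl) = nRT/P = 33.76 × 8.314 × 962.15 / 400 = 675.1 L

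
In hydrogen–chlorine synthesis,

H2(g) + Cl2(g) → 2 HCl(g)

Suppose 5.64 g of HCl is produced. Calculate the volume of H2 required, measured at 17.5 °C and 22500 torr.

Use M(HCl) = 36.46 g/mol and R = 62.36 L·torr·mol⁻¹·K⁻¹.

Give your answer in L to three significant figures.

n(HCl) = 5.640 / 36.46 = 0.1547 mol
n(H2) = (1/2) × 0.1547 = 0.07735 mol
V = nRT/P = 0.07735 × 62.36 × 290.65 / 22500 = 0.06231 L

0.0623 L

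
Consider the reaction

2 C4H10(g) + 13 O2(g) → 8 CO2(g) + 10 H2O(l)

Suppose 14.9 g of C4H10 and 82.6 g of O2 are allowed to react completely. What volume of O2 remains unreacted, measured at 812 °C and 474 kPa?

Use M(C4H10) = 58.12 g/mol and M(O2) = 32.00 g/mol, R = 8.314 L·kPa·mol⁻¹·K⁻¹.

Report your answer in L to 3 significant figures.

17.4 L

n(C4H10) = 14.9 / 58.12 = 0.2564 mol
n(O2) = 82.6 / 32.00 = 2.581 mol
For 0.2564 mol C4H10, stoichiometry requires (13/2) × 0.2564 = 1.667 mol O2; 2.581 mol is available, so C4H10 is limiting.
n(O2) consumed = (13/2) × 0.2564 = 1.667 mol; remaining = 2.581 − 1.667 = 0.9140 mol
V(O2) = nRT/P = 0.9140 × 8.314 × 1085.15 / 474 = 17.40 L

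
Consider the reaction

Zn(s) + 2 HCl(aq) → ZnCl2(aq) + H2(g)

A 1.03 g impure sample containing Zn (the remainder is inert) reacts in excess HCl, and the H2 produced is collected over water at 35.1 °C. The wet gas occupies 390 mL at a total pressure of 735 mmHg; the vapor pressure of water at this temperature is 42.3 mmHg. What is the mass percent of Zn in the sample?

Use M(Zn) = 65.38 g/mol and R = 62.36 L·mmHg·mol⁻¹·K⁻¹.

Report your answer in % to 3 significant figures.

89.2 %

P(H2) = 735 − 42.3 = 692.7 mmHg
n(H2) = PV/RT = (692.7 × 0.3900) / (62.36 × 308.25) = 0.01405 mol
n(Zn) = (1/1) × 0.01405 = 0.01405 mol
m(Zn) = 0.01405 × 65.38 = 0.9186 g
%Zn = 0.9186 / 1.03 × 100 = 89.18%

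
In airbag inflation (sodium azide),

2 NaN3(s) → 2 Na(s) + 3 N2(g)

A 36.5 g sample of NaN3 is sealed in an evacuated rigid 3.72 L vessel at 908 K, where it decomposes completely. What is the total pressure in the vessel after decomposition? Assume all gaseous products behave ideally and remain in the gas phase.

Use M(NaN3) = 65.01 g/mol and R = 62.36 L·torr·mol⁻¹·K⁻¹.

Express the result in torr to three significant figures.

n(NaN3) = 36.5 / 65.01 = 0.5615 mol
n(gas produced) = (3/2) × 0.5615 = 0.8422 mol
P = nRT/V = 0.8422 × 62.36 × 908 / 3.72 = 12820 torr

12800 torr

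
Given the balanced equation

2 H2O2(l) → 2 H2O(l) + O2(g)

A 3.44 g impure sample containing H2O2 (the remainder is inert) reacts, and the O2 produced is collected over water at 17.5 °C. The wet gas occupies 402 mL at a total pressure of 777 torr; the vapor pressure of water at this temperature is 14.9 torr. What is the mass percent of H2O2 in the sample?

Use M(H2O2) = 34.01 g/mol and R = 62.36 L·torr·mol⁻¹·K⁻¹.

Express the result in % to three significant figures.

33.4 %

P(O2) = 777 − 14.9 = 762.1 torr
n(O2) = PV/RT = (762.1 × 0.4020) / (62.36 × 290.65) = 0.01690 mol
n(H2O2) = (2/1) × 0.01690 = 0.03380 mol
m(H2O2) = 0.03380 × 34.01 = 1.150 g
%H2O2 = 1.150 / 3.44 × 100 = 33.43%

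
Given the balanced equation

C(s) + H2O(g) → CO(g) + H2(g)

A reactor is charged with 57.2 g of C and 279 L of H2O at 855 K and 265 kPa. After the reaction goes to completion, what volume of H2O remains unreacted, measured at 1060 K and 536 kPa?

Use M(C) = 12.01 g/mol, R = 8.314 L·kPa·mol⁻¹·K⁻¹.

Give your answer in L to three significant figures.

n(C) = 57.2 / 12.01 = 4.763 mol
n(H2O) = PV/RT = (265 × 279) / (8.314 × 855) = 10.40 mol
For 4.763 mol C, stoichiometry requires (1/1) × 4.763 = 4.763 mol H2O; 10.40 mol is available, so C is limiting.
n(H2O) consumed = (1/1) × 4.763 = 4.763 mol; remaining = 10.40 − 4.763 = 5.637 mol
V(H2O) = nRT/P = 5.637 × 8.314 × 1060 / 536 = 92.68 L

92.7 L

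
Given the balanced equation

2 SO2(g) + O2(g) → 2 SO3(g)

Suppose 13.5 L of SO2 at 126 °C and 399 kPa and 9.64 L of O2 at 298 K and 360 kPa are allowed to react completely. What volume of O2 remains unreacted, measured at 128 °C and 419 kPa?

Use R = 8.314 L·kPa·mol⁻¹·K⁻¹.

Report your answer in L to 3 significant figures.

n(SO2) = PV/RT = (399 × 13.5) / (8.314 × 399.15) = 1.623 mol
n(O2) = PV/RT = (360 × 9.64) / (8.314 × 298) = 1.401 mol
For 1.623 mol SO2, stoichiometry requires (1/2) × 1.623 = 0.8115 mol O2; 1.401 mol is available, so SO2 is limiting.
n(O2) consumed = (1/2) × 1.623 = 0.8115 mol; remaining = 1.401 − 0.8115 = 0.5895 mol
V(O2) = nRT/P = 0.5895 × 8.314 × 401.15 / 419 = 4.692 L

4.69 L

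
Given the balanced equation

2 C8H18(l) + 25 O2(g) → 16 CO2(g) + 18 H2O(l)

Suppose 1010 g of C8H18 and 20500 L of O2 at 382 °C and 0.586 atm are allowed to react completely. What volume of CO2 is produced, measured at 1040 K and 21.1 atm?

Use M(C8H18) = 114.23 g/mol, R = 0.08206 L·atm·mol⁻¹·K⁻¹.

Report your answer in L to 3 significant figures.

n(C8H18) = 1010 / 114.23 = 8.842 mol
n(O2) = PV/RT = (0.586 × 20500) / (0.08206 × 655.15) = 223.4 mol
For 8.842 mol C8H18, stoichiometry requires (25/2) × 8.842 = 110.5 mol O2; 223.4 mol is available, so C8H18 is limiting.
n(CO2) = (16/2) × 8.842 = 70.74 mol
V(CO2) = nRT/P = 70.74 × 0.08206 × 1040 / 21.1 = 286.1 L

286 L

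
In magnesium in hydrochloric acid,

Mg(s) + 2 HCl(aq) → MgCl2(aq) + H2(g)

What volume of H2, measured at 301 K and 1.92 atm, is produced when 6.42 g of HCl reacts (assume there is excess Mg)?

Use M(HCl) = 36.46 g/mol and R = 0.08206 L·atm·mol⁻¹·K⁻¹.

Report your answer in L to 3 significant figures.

1.13 L

n(HCl) = 6.420 / 36.46 = 0.1761 mol
n(H2) = (1/2) × 0.1761 = 0.08805 mol
V = nRT/P = 0.08805 × 0.08206 × 301 / 1.92 = 1.133 L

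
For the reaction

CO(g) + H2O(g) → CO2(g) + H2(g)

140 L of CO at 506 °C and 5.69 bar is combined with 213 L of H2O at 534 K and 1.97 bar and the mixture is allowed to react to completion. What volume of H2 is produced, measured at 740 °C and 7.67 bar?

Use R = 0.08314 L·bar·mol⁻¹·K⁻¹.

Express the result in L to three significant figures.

104 L

n(CO) = PV/RT = (5.69 × 140) / (0.08314 × 779.15) = 12.30 mol
n(H2O) = PV/RT = (1.97 × 213) / (0.08314 × 534) = 9.451 mol
For 12.30 mol CO, stoichiometry requires (1/1) × 12.30 = 12.30 mol H2O; 9.451 mol is available, so H2O is limiting.
n(H2) = (1/1) × 9.451 = 9.451 mol
V(H2) = nRT/P = 9.451 × 0.08314 × 1013.15 / 7.67 = 103.8 L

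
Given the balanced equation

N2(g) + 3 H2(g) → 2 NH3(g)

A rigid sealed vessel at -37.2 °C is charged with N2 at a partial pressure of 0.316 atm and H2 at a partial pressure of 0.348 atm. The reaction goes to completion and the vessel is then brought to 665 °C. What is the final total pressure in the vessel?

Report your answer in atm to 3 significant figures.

At constant V, partial pressures at -37.2 °C are proportional to moles, so apply stoichiometry directly to pressures.
P(H2) required for 0.316 atm of N2 = (3/1) × 0.316 = 0.9480 atm; available 0.348 atm, so H2 is limiting.
P(N2) remaining = 0.316 − (1/3) × 0.348 = 0.2000 atm
P(gaseous products) = (2)/3 × 0.348 = 0.2320 atm
P_total at -37.2 °C = 0.2000 + 0.2320 = 0.4320 atm
Scaling to 665 °C: P = 0.4320 × 938.15/235.95 = 1.718 atm

1.72 atm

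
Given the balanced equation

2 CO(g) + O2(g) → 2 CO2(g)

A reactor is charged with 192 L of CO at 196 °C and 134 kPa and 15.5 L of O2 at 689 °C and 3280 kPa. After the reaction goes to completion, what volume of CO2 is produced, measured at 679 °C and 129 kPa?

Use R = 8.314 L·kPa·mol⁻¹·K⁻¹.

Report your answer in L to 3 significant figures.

n(CO) = PV/RT = (134 × 192) / (8.314 × 469.15) = 6.596 mol
n(O2) = PV/RT = (3280 × 15.5) / (8.314 × 962.15) = 6.356 mol
For 6.596 mol CO, stoichiometry requires (1/2) × 6.596 = 3.298 mol O2; 6.356 mol is available, so CO is limiting.
n(CO2) = (2/2) × 6.596 = 6.596 mol
V(CO2) = nRT/P = 6.596 × 8.314 × 952.15 / 129 = 404.8 L

405 L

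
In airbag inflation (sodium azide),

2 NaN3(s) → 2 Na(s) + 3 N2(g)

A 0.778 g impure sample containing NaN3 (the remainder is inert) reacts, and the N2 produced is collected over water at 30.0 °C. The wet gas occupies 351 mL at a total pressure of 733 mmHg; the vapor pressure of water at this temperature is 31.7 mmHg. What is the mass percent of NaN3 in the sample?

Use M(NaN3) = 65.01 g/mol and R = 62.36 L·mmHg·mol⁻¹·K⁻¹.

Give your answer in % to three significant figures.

P(N2) = 733 − 31.7 = 701.3 mmHg
n(N2) = PV/RT = (701.3 × 0.3510) / (62.36 × 303.15) = 0.01302 mol
n(NaN3) = (2/3) × 0.01302 = 0.008680 mol
m(NaN3) = 0.008680 × 65.01 = 0.5643 g
%NaN3 = 0.5643 / 0.778 × 100 = 72.53%

72.5 %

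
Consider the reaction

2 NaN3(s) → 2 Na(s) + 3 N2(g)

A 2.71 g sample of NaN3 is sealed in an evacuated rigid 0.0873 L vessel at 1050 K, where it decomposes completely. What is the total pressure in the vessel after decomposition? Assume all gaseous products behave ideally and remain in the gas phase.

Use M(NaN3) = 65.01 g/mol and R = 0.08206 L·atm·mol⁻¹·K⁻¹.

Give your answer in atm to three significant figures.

61.7 atm

n(NaN3) = 2.71 / 65.01 = 0.04169 mol
n(gas produced) = (3/2) × 0.04169 = 0.06253 mol
P = nRT/V = 0.06253 × 0.08206 × 1050 / 0.0873 = 61.72 atm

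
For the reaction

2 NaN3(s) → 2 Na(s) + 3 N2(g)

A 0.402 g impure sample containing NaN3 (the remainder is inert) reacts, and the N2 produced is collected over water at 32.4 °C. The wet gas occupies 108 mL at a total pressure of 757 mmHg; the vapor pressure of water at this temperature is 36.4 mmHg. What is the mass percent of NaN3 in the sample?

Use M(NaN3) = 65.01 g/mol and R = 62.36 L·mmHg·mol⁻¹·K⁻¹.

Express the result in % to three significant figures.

P(N2) = 757 − 36.4 = 720.6 mmHg
n(N2) = PV/RT = (720.6 × 0.1080) / (62.36 × 305.55) = 0.004084 mol
n(NaN3) = (2/3) × 0.004084 = 0.002723 mol
m(NaN3) = 0.002723 × 65.01 = 0.1770 g
%NaN3 = 0.1770 / 0.402 × 100 = 44.03%

44.0 %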